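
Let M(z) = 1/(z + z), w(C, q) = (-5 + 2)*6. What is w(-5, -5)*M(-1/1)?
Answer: 9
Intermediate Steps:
w(C, q) = -18 (w(C, q) = -3*6 = -18)
M(z) = 1/(2*z)
w(-5, -5)*M(-1/1) = -9/((-1/1)) = -9/((-1*1)) = -9/(-1) = -9*(-1) = -18*(-1/2) = 9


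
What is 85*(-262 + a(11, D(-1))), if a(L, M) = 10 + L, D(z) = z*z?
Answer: -20485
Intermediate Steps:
D(z) = z**2
85*(-262 + a(11, D(-1))) = 85*(-262 + (10 + 11)) = 85*(-262 + 21) = 85*(-241) = -20485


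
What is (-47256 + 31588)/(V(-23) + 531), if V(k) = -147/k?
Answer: -90091/3090 ≈ -29.156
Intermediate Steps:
(-47256 + 31588)/(V(-23) + 531) = (-47256 + 31588)/(-147/(-23) + 531) = -15668/(-147*(-1/23) + 531) = -15668/(147/23 + 531) = -15668/12360/23 = -15668*23/12360 = -90091/3090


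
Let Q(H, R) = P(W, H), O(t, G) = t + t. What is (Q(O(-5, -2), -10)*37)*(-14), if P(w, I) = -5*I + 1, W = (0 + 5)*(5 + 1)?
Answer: -26418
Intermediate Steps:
O(t, G) = 2*t
W = 30 (W = 5*6 = 30)
P(w, I) = 1 - 5*I
Q(H, R) = 1 - 5*H
(Q(O(-5, -2), -10)*37)*(-14) = ((1 - 10*(-5))*37)*(-14) = ((1 - 5*(-10))*37)*(-14) = ((1 + 50)*37)*(-14) = (51*37)*(-14) = 1887*(-14) = -26418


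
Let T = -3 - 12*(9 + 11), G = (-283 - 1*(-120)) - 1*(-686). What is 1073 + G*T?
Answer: -126016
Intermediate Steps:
G = 523 (G = (-283 + 120) + 686 = -163 + 686 = 523)
T = -243 (T = -3 - 12*20 = -3 - 240 = -243)
1073 + G*T = 1073 + 523*(-243) = 1073 - 127089 = -126016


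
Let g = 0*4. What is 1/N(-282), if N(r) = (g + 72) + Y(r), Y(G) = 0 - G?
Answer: 1/354 ≈ 0.0028249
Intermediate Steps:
g = 0
Y(G) = -G
N(r) = 72 - r (N(r) = (0 + 72) - r = 72 - r)
1/N(-282) = 1/(72 - 1*(-282)) = 1/(72 + 282) = 1/354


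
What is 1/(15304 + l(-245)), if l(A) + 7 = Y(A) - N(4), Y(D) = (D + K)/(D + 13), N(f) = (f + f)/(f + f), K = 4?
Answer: 232/3548913 ≈ 6.5372e-5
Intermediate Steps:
N(f) = 1 (N(f) = (2*f)/((2*f)) = (2*f)*(1/(2*f)) = 1)
Y(D) = (4 + D)/(13 + D) (Y(D) = (D + 4)/(D + 13) = (4 + D)/(13 + D))
l(A) = -8 + (4 + A)/(13 + A) (l(A) = -7 + ((4 + A)/(13 + A) - 1*1) = -7 + ((4 + A)/(13 + A) - 1) = -7 + (-1 + (4 + A)/(13 + A)) = -8 + (4 + A)/(13 + A))
1/(15304 + l(-245)) = 1/(15304 + (-100 - 7*(-245))/(13 - 245)) = 1/(15304 + (-100 + 1715)/(-232)) = 1/(15304 - 1/232*1615) = 1/(15304 - 1615/232) = 1/(3548913/232) = 232/3548913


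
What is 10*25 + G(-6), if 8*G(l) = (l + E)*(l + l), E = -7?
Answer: 539/2 ≈ 269.50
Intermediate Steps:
G(l) = l*(-7 + l)/4 (G(l) = ((l - 7)*(l + l))/8 = ((-7 + l)*(2*l))/8 = (2*l*(-7 + l))/8 = l*(-7 + l)/4)
10*25 + G(-6) = 10*25 + (¼)*(-6)*(-7 - 6) = 250 + (¼)*(-6)*(-13) = 250 + 39/2 = 539/2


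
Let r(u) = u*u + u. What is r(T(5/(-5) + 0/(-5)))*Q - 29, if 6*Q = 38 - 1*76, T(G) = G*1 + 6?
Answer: -219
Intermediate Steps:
T(G) = 6 + G (T(G) = G + 6 = 6 + G)
Q = -19/3 (Q = (38 - 1*76)/6 = (38 - 76)/6 = (⅙)*(-38) = -19/3 ≈ -6.3333)
r(u) = u + u² (r(u) = u² + u = u + u²)
r(T(5/(-5) + 0/(-5)))*Q - 29 = ((6 + (5/(-5) + 0/(-5)))*(1 + (6 + (5/(-5) + 0/(-5)))))*(-19/3) - 29 = ((6 + (5*(-⅕) + 0*(-⅕)))*(1 + (6 + (5*(-⅕) + 0*(-⅕)))))*(-19/3) - 29 = ((6 + (-1 + 0))*(1 + (6 + (-1 + 0))))*(-19/3) - 29 = ((6 - 1)*(1 + (6 - 1)))*(-19/3) - 29 = (5*(1 + 5))*(-19/3) - 29 = (5*6)*(-19/3) - 29 = 30*(-19/3) - 29 = -190 - 29 = -219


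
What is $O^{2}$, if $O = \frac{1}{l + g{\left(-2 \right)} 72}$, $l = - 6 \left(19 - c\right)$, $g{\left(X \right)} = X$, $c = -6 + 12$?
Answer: $\frac{1}{49284} \approx 2.0291 \cdot 10^{-5}$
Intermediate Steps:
$c = 6$
$l = -78$ ($l = - 6 \left(19 - 6\right) = \left(-6\right) 13 = -78$)
$O = - \frac{1}{222}$ ($O = \frac{1}{-78 - 144} = \frac{1}{-222} = - \frac{1}{222} \approx -0.0045045$)
$O^{2} = \left(- \frac{1}{222}\right)^{2} = \frac{1}{49284}$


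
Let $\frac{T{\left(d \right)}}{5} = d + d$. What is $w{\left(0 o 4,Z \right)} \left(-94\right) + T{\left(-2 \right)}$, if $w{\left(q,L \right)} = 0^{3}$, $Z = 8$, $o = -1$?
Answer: $-20$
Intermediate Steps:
$T{\left(d \right)} = 10 d$ ($T{\left(d \right)} = 5 \left(d + d\right) = 5 \cdot 2 d = 10 d$)
$w{\left(q,L \right)} = 0$
$w{\left(0 o 4,Z \right)} \left(-94\right) + T{\left(-2 \right)} = 0 \left(-94\right) + 10 \left(-2\right) = 0 - 20 = -20$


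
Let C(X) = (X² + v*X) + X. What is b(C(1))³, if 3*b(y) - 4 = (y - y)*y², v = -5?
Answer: 64/27 ≈ 2.3704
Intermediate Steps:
C(X) = X² - 4*X (C(X) = (X² - 5*X) + X = X² - 4*X)
b(y) = 4/3 (b(y) = 4/3 + ((y - y)*y²)/3 = 4/3 + (0*y²)/3 = 4/3 + (⅓)*0 = 4/3 + 0 = 4/3)
b(C(1))³ = (4/3)³ = 64/27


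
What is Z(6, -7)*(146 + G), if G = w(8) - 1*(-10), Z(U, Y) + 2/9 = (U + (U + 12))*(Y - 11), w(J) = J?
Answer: -637960/9 ≈ -70885.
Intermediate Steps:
Z(U, Y) = -2/9 + (-11 + Y)*(12 + 2*U) (Z(U, Y) = -2/9 + (U + (U + 12))*(Y - 11) = -2/9 + (U + (12 + U))*(-11 + Y) = -2/9 + (12 + 2*U)*(-11 + Y) = -2/9 + (-11 + Y)*(12 + 2*U))
G = 18 (G = 8 - 1*(-10) = 8 + 10 = 18)
Z(6, -7)*(146 + G) = (-1190/9 - 22*6 + 12*(-7) + 2*6*(-7))*(146 + 18) = (-1190/9 - 132 - 84 - 84)*164 = -3890/9*164 = -637960/9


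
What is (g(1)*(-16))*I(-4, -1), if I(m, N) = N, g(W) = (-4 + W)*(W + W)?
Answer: -96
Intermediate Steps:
g(W) = 2*W*(-4 + W) (g(W) = (-4 + W)*(2*W) = 2*W*(-4 + W))
(g(1)*(-16))*I(-4, -1) = ((2*1*(-4 + 1))*(-16))*(-1) = ((2*1*(-3))*(-16))*(-1) = -6*(-16)*(-1) = 96*(-1) = -96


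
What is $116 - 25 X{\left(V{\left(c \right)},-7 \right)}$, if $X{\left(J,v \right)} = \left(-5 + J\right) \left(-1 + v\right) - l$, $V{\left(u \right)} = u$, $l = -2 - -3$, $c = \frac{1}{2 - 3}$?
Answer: $-1059$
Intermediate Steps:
$c = -1$ ($c = \frac{1}{-1} = -1$)
$l = 1$ ($l = -2 + 3 = 1$)
$X{\left(J,v \right)} = -1 + \left(-1 + v\right) \left(-5 + J\right)$ ($X{\left(J,v \right)} = \left(-5 + J\right) \left(-1 + v\right) - 1 = \left(-1 + v\right) \left(-5 + J\right) - 1 = -1 + \left(-1 + v\right) \left(-5 + J\right)$)
$116 - 25 X{\left(V{\left(c \right)},-7 \right)} = 116 - 25 \left(4 - -1 - -35 - -7\right) = 116 - 25 \left(4 + 1 + 35 + 7\right) = 116 - 1175 = -1059$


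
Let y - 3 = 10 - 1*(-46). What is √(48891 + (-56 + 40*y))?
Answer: √51195 ≈ 226.26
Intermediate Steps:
y = 59 (y = 3 + (10 - 1*(-46)) = 3 + (10 + 46) = 3 + 56 = 59)
√(48891 + (-56 + 40*y)) = √(48891 + (-56 + 40*59)) = √(48891 + (-56 + 2360)) = √(48891 + 2304) = √51195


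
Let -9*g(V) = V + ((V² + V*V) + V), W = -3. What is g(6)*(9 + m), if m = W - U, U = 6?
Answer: 0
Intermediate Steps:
g(V) = -2*V/9 - 2*V²/9 (g(V) = -(V + ((V² + V*V) + V))/9 = -(V + ((V² + V²) + V))/9 = -(V + (2*V² + V))/9 = -(V + (V + 2*V²))/9 = -(2*V + 2*V²)/9 = -2*V/9 - 2*V²/9)
m = -9 (m = -3 - 1*6 = -3 - 6 = -9)
g(6)*(9 + m) = (-2/9*6*(1 + 6))*(9 - 9) = -2/9*6*7*0 = -28/3*0 = 0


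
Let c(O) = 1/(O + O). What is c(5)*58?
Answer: 29/5 ≈ 5.8000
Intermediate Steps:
c(O) = 1/(2*O)
c(5)*58 = ((½)/5)*58 = ((½)*(⅕))*58 = (⅒)*58 = 29/5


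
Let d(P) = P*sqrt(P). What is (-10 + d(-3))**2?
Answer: 73 + 60*I*sqrt(3) ≈ 73.0 + 103.92*I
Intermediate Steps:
d(P) = P**(3/2)
(-10 + d(-3))**2 = (-10 + (-3)**(3/2))**2 = (-10 - 3*I*sqrt(3))**2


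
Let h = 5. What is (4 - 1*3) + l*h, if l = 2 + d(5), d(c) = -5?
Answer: -14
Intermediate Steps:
l = -3 (l = 2 - 5 = -3)
(4 - 1*3) + l*h = (4 - 1*3) - 3*5 = (4 - 3) - 15 = 1 - 15 = -14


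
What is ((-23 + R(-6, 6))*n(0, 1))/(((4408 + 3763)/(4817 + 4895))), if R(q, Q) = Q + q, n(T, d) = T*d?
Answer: 0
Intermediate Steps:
((-23 + R(-6, 6))*n(0, 1))/(((4408 + 3763)/(4817 + 4895))) = ((-23 + (6 - 6))*(0*1))/(((4408 + 3763)/(4817 + 4895))) = ((-23 + 0)*0)/((8171/9712)) = (-23*0)/((8171*(1/9712))) = 0/(8171/9712) = 0*(9712/8171) = 0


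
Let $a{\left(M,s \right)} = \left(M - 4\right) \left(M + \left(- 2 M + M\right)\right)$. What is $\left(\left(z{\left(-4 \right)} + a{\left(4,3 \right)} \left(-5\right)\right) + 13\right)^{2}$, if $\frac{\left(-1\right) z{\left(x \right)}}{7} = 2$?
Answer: $1$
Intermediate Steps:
$z{\left(x \right)} = -14$ ($z{\left(x \right)} = \left(-7\right) 2 = -14$)
$a{\left(M,s \right)} = 0$ ($a{\left(M,s \right)} = \left(-4 + M\right) \left(M - M\right) = \left(-4 + M\right) 0 = 0$)
$\left(\left(z{\left(-4 \right)} + a{\left(4,3 \right)} \left(-5\right)\right) + 13\right)^{2} = \left(\left(-14 + 0 \left(-5\right)\right) + 13\right)^{2} = \left(\left(-14 + 0\right) + 13\right)^{2} = \left(-14 + 13\right)^{2} = \left(-1\right)^{2} = 1$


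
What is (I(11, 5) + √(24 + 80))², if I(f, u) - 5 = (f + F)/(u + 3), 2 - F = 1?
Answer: 585/4 + 26*√26 ≈ 278.82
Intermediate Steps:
F = 1 (F = 2 - 1*1 = 2 - 1 = 1)
I(f, u) = 5 + (1 + f)/(3 + u) (I(f, u) = 5 + (f + 1)/(u + 3) = 5 + (1 + f)/(3 + u))
(I(11, 5) + √(24 + 80))² = ((16 + 11 + 5*5)/(3 + 5) + √(24 + 80))² = ((16 + 11 + 25)/8 + √104)² = ((⅛)*52 + 2*√26)² = (13/2 + 2*√26)²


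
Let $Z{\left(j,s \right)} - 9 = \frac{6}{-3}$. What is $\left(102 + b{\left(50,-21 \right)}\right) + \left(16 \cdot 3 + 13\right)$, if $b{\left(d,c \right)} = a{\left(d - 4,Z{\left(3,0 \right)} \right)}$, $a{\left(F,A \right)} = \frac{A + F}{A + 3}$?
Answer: $\frac{1683}{10} \approx 168.3$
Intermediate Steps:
$Z{\left(j,s \right)} = 7$ ($Z{\left(j,s \right)} = 9 + \frac{6}{-3} = 9 + 6 \left(- \frac{1}{3}\right) = 9 - 2 = 7$)
$a{\left(F,A \right)} = \frac{A + F}{3 + A}$
$b{\left(d,c \right)} = \frac{3}{10} + \frac{d}{10}$ ($b{\left(d,c \right)} = \frac{7 + \left(d - 4\right)}{3 + 7} = \frac{7 + \left(d - 4\right)}{10} = \frac{7 + \left(-4 + d\right)}{10} = \frac{3 + d}{10} = \frac{3}{10} + \frac{d}{10}$)
$\left(102 + b{\left(50,-21 \right)}\right) + \left(16 \cdot 3 + 13\right) = \left(102 + \left(\frac{3}{10} + \frac{1}{10} \cdot 50\right)\right) + \left(16 \cdot 3 + 13\right) = \left(102 + \left(\frac{3}{10} + 5\right)\right) + \left(48 + 13\right) = \left(102 + \frac{53}{10}\right) + 61 = \frac{1073}{10} + 61 = \frac{1683}{10}$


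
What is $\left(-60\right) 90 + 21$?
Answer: $-5379$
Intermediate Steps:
$\left(-60\right) 90 + 21 = -5400 + 21 = -5379$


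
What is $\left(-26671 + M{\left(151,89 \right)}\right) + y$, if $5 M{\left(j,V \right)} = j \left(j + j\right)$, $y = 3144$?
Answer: $- \frac{72033}{5} \approx -14407.0$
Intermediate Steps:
$M{\left(j,V \right)} = \frac{2 j^{2}}{5}$ ($M{\left(j,V \right)} = \frac{j \left(j + j\right)}{5} = \frac{j 2 j}{5} = \frac{2 j^{2}}{5}$)
$\left(-26671 + M{\left(151,89 \right)}\right) + y = \left(-26671 + \frac{2 \cdot 151^{2}}{5}\right) + 3144 = \left(-26671 + \frac{2}{5} \cdot 22801\right) + 3144 = \left(-26671 + \frac{45602}{5}\right) + 3144 = - \frac{87753}{5} + 3144 = - \frac{72033}{5}$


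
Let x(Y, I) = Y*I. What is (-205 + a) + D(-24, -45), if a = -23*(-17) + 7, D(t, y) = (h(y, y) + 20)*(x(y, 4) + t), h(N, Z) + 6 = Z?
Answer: 6517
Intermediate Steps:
h(N, Z) = -6 + Z
x(Y, I) = I*Y
D(t, y) = (14 + y)*(t + 4*y) (D(t, y) = ((-6 + y) + 20)*(4*y + t) = (14 + y)*(t + 4*y))
a = 398 (a = 391 + 7 = 398)
(-205 + a) + D(-24, -45) = (-205 + 398) + (4*(-45)**2 + 14*(-24) + 56*(-45) - 24*(-45)) = 193 + (4*2025 - 336 - 2520 + 1080) = 193 + (8100 - 336 - 2520 + 1080) = 193 + 6324 = 6517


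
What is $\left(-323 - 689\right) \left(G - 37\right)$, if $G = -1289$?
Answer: $1341912$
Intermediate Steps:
$\left(-323 - 689\right) \left(G - 37\right) = \left(-323 - 689\right) \left(-1289 - 37\right) = \left(-1012\right) \left(-1326\right) = 1341912$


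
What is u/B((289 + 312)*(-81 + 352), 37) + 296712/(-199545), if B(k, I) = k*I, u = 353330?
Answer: -572516210258/400834488905 ≈ -1.4283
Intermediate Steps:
B(k, I) = I*k
u/B((289 + 312)*(-81 + 352), 37) + 296712/(-199545) = 353330/((37*((289 + 312)*(-81 + 352)))) + 296712/(-199545) = 353330/((37*(601*271))) + 296712*(-1/199545) = 353330/((37*162871)) - 98904/66515 = 353330/6026227 - 98904/66515 = -572516210258/400834488905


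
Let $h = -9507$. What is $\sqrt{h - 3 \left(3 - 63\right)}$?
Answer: $i \sqrt{9327} \approx 96.576 i$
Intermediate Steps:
$\sqrt{h - 3 \left(3 - 63\right)} = \sqrt{-9507 - 3 \left(3 - 63\right)} = \sqrt{-9507 - -180} = \sqrt{-9507 + 180} = \sqrt{-9327} = i \sqrt{9327}$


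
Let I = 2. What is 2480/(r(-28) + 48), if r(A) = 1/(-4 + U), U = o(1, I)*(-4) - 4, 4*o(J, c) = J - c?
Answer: 3472/67 ≈ 51.821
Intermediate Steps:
o(J, c) = -c/4 + J/4 (o(J, c) = (J - c)/4 = -c/4 + J/4)
U = -3 (U = (-¼*2 + (¼)*1)*(-4) - 4 = (-½ + ¼)*(-4) - 4 = -¼*(-4) - 4 = 1 - 4 = -3)
r(A) = -⅐ (r(A) = 1/(-4 - 3) = 1/(-7) = -⅐)
2480/(r(-28) + 48) = 2480/(-⅐ + 48) = 2480/(335/7) = (7/335)*2480 = 3472/67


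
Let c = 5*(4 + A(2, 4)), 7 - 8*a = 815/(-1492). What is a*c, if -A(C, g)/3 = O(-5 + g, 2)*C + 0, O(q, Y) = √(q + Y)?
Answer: -56295/5968 ≈ -9.4328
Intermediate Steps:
O(q, Y) = √(Y + q)
A(C, g) = -3*C*√(-3 + g) (A(C, g) = -3*(√(2 + (-5 + g))*C + 0) = -3*(√(-3 + g)*C + 0) = -3*(C*√(-3 + g) + 0) = -3*C*√(-3 + g))
a = 11259/11936 (a = 7/8 - 815/(8*(-1492)) = 7/8 - 815*(-1)/(8*1492) = 7/8 - ⅛*(-815/1492) = 7/8 + 815/11936 = 11259/11936 ≈ 0.94328)
c = -10 (c = 5*(4 - 3*2*√(-3 + 4)) = 5*(4 - 3*2*√1) = 5*(4 - 3*2*1) = 5*(4 - 6) = 5*(-2) = -10)
a*c = (11259/11936)*(-10) = -56295/5968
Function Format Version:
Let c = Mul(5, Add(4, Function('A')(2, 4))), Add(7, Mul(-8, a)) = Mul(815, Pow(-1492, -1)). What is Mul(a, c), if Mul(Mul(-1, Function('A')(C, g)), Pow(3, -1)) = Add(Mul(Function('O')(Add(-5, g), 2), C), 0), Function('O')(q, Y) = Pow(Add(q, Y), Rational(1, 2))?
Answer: Rational(-56295, 5968) ≈ -9.4328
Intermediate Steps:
Function('O')(q, Y) = Pow(Add(Y, q), Rational(1, 2))
Function('A')(C, g) = Mul(-3, C, Pow(Add(-3, g), Rational(1, 2))) (Function('A')(C, g) = Mul(-3, Add(Mul(Pow(Add(2, Add(-5, g)), Rational(1, 2)), C), 0)) = Mul(-3, Add(Mul(Pow(Add(-3, g), Rational(1, 2)), C), 0)) = Mul(-3, Add(Mul(C, Pow(Add(-3, g), Rational(1, 2))), 0)) = Mul(-3, Mul(C, Pow(Add(-3, g), Rational(1, 2)))) = Mul(-3, C, Pow(Add(-3, g), Rational(1, 2))))
a = Rational(11259, 11936) (a = Add(Rational(7, 8), Mul(Rational(-1, 8), Mul(815, Pow(-1492, -1)))) = Add(Rational(7, 8), Mul(Rational(-1, 8), Mul(815, Rational(-1, 1492)))) = Add(Rational(7, 8), Mul(Rational(-1, 8), Rational(-815, 1492))) = Add(Rational(7, 8), Rational(815, 11936)) = Rational(11259, 11936) ≈ 0.94328)
c = -10 (c = Mul(5, Add(4, Mul(-3, 2, Pow(Add(-3, 4), Rational(1, 2))))) = Mul(5, Add(4, Mul(-3, 2, Pow(1, Rational(1, 2))))) = Mul(5, Add(4, Mul(-3, 2, 1))) = Mul(5, Add(4, -6)) = Mul(5, -2) = -10)
Mul(a, c) = Mul(Rational(11259, 11936), -10) = Rational(-56295, 5968)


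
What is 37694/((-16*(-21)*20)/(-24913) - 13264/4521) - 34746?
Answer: -1198774178961/25773368 ≈ -46512.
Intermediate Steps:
37694/((-16*(-21)*20)/(-24913) - 13264/4521) - 34746 = 37694/((336*20)*(-1/24913) - 13264*1/4521) - 34746 = 37694/(6720*(-1/24913) - 13264/4521) - 34746 = 37694/(-960/3559 - 13264/4521) - 34746 = 37694/(-51546736/16090239) - 34746 = 37694*(-16090239/51546736) - 34746 = -303252734433/25773368 - 34746 = -1198774178961/25773368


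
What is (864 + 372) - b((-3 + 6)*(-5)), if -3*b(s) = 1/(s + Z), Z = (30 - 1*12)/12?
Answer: 100114/81 ≈ 1236.0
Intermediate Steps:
Z = 3/2 (Z = (30 - 12)*(1/12) = 18*(1/12) = 3/2 ≈ 1.5000)
b(s) = -1/(3*(3/2 + s)) (b(s) = -1/(3*(s + 3/2)) = -1/(3*(3/2 + s)))
(864 + 372) - b((-3 + 6)*(-5)) = (864 + 372) - (-2)/(9 + 6*((-3 + 6)*(-5))) = 1236 - (-2)/(9 + 6*(3*(-5))) = 1236 - (-2)/(9 + 6*(-15)) = 1236 - (-2)/(9 - 90) = 1236 - (-2)/(-81) = 1236 - (-2)*(-1)/81 = 1236 - 1*2/81 = 1236 - 2/81 = 100114/81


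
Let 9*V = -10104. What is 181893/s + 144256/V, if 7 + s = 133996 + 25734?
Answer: -2854599485/22414461 ≈ -127.36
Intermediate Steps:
V = -3368/3 (V = (⅑)*(-10104) = -3368/3 ≈ -1122.7)
s = 159723 (s = -7 + (133996 + 25734) = -7 + 159730 = 159723)
181893/s + 144256/V = 181893/159723 + 144256/(-3368/3) = 181893*(1/159723) + 144256*(-3/3368) = 60631/53241 - 54096/421 = -2854599485/22414461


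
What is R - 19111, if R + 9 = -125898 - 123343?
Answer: -268361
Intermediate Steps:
R = -249250 (R = -9 + (-125898 - 123343) = -9 - 249241 = -249250)
R - 19111 = -249250 - 19111 = -268361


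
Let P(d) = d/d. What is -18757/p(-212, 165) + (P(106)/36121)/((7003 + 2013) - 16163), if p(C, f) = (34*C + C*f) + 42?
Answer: 4842246811613/10880275944902 ≈ 0.44505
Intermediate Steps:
P(d) = 1
p(C, f) = 42 + 34*C + C*f
-18757/p(-212, 165) + (P(106)/36121)/((7003 + 2013) - 16163) = -18757/(42 + 34*(-212) - 212*165) + (1/36121)/((7003 + 2013) - 16163) = -18757/(42 - 7208 - 34980) + (1*(1/36121))/(9016 - 16163) = -18757/(-42146) + (1/36121)/(-7147) = -18757*(-1/42146) + (1/36121)*(-1/7147) = 18757/42146 - 1/258156787 = 4842246811613/10880275944902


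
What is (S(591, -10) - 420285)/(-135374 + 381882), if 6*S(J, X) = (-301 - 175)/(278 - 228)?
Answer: -15760747/9244050 ≈ -1.7050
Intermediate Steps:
S(J, X) = -119/75 (S(J, X) = ((-301 - 175)/(278 - 228))/6 = (-476/50)/6 = (-476*1/50)/6 = (⅙)*(-238/25) = -119/75)
(S(591, -10) - 420285)/(-135374 + 381882) = (-119/75 - 420285)/(-135374 + 381882) = -31521494/75/246508 = -31521494/75*1/246508 = -15760747/9244050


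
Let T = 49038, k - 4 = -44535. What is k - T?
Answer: -93569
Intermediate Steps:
k = -44531 (k = 4 - 44535 = -44531)
k - T = -44531 - 1*49038 = -44531 - 49038 = -93569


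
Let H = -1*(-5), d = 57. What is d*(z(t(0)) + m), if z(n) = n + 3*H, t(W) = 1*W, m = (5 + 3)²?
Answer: 4503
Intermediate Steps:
m = 64 (m = 8² = 64)
t(W) = W
H = 5
z(n) = 15 + n (z(n) = n + 3*5 = n + 15 = 15 + n)
d*(z(t(0)) + m) = 57*((15 + 0) + 64) = 57*(15 + 64) = 57*79 = 4503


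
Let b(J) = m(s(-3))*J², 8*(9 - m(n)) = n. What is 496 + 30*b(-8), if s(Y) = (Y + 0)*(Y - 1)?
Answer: 14896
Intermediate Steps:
s(Y) = Y*(-1 + Y)
m(n) = 9 - n/8
b(J) = 15*J²/2 (b(J) = (9 - (-3)*(-1 - 3)/8)*J² = (9 - (-3)*(-4)/8)*J² = (9 - ⅛*12)*J² = (9 - 3/2)*J² = 15*J²/2)
496 + 30*b(-8) = 496 + 30*((15/2)*(-8)²) = 496 + 30*((15/2)*64) = 496 + 30*480 = 496 + 14400 = 14896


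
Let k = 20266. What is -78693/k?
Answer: -78693/20266 ≈ -3.8830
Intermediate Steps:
-78693/k = -78693/20266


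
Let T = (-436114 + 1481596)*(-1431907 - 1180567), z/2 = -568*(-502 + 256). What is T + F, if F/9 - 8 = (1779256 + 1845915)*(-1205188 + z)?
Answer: -32934725743944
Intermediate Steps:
z = 279456 (z = 2*(-568*(-502 + 256)) = 2*(-568*(-246)) = 2*139728 = 279456)
T = -2731294542468 (T = 1045482*(-2612474) = -2731294542468)
F = -30203431201476 (F = 72 + 9*((1779256 + 1845915)*(-1205188 + 279456)) = 72 + 9*(3625171*(-925732)) = 72 + 9*(-3355936800172) = 72 - 30203431201548 = -30203431201476)
T + F = -2731294542468 - 30203431201476 = -32934725743944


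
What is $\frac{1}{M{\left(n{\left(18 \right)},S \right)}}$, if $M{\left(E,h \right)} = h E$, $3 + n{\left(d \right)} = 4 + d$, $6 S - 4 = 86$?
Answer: $\frac{1}{285} \approx 0.0035088$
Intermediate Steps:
$S = 15$ ($S = \frac{2}{3} + \frac{1}{6} \cdot 86 = \frac{2}{3} + \frac{43}{3} = 15$)
$n{\left(d \right)} = 1 + d$ ($n{\left(d \right)} = -3 + \left(4 + d\right) = 1 + d$)
$M{\left(E,h \right)} = E h$
$\frac{1}{M{\left(n{\left(18 \right)},S \right)}} = \frac{1}{\left(1 + 18\right) 15} = \frac{1}{19 \cdot 15} = \frac{1}{285}$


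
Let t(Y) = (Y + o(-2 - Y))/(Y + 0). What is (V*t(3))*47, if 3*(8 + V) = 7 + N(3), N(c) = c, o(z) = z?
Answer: 1316/9 ≈ 146.22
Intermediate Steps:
t(Y) = -2/Y (t(Y) = (Y + (-2 - Y))/(Y + 0) = -2/Y)
V = -14/3 (V = -8 + (7 + 3)/3 = -8 + (⅓)*10 = -8 + 10/3 = -14/3 ≈ -4.6667)
(V*t(3))*47 = -(-28)/(3*3)*47 = -14/3*(-⅔)*47 = (28/9)*47 = 1316/9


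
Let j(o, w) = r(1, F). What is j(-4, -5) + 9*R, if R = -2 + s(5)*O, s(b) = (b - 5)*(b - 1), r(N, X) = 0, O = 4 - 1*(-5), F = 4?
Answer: -18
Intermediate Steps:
O = 9 (O = 4 + 5 = 9)
s(b) = (-1 + b)*(-5 + b) (s(b) = (-5 + b)*(-1 + b) = (-1 + b)*(-5 + b))
j(o, w) = 0
R = -2 (R = -2 + (5 + 5**2 - 6*5)*9 = -2 + (5 + 25 - 30)*9 = -2 + 0*9 = -2 + 0 = -2)
j(-4, -5) + 9*R = 0 + 9*(-2) = 0 - 18 = -18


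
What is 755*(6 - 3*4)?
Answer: -4530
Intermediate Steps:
755*(6 - 3*4) = 755*(6 - 12) = 755*(-6) = -4530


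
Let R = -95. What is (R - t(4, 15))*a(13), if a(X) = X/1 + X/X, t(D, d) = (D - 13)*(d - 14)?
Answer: -1204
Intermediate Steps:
t(D, d) = (-14 + d)*(-13 + D) (t(D, d) = (-13 + D)*(-14 + d) = (-14 + d)*(-13 + D))
a(X) = 1 + X (a(X) = X*1 + 1 = X + 1 = 1 + X)
(R - t(4, 15))*a(13) = (-95 - (182 - 14*4 - 13*15 + 4*15))*(1 + 13) = (-95 - (182 - 56 - 195 + 60))*14 = (-95 - 1*(-9))*14 = (-95 + 9)*14 = -86*14 = -1204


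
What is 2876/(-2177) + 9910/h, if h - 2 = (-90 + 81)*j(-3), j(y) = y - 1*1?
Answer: 10732391/41363 ≈ 259.47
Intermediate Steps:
j(y) = -1 + y (j(y) = y - 1 = -1 + y)
h = 38 (h = 2 + (-90 + 81)*(-1 - 3) = 2 - 9*(-4) = 2 + 36 = 38)
2876/(-2177) + 9910/h = 2876/(-2177) + 9910/38 = 2876*(-1/2177) + 9910*(1/38) = -2876/2177 + 4955/19 = 10732391/41363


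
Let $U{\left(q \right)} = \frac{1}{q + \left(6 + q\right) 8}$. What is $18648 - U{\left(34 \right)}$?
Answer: $\frac{6601391}{354} \approx 18648.0$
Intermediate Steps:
$U{\left(q \right)} = \frac{1}{48 + 9 q}$ ($U{\left(q \right)} = \frac{1}{q + \left(48 + 8 q\right)} = \frac{1}{48 + 9 q}$)
$18648 - U{\left(34 \right)} = 18648 - \frac{1}{3 \left(16 + 3 \cdot 34\right)} = 18648 - \frac{1}{3 \left(16 + 102\right)} = 18648 - \frac{1}{3 \cdot 118} = 18648 - \frac{1}{3} \cdot \frac{1}{118} = 18648 - \frac{1}{354} = \frac{6601391}{354}$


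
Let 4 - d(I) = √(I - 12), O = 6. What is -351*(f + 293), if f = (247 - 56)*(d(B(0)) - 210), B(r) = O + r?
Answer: 13707603 + 67041*I*√6 ≈ 1.3708e+7 + 1.6422e+5*I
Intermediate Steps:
B(r) = 6 + r
d(I) = 4 - √(-12 + I) (d(I) = 4 - √(I - 12) = 4 - √(-12 + I))
f = -39346 - 191*I*√6 (f = (247 - 56)*((4 - √(-12 + (6 + 0))) - 210) = 191*((4 - √(-12 + 6)) - 210) = 191*((4 - √(-6)) - 210) = 191*((4 - I*√6) - 210) = 191*(-206 - I*√6) = -39346 - 191*I*√6 ≈ -39346.0 - 467.85*I)
-351*(f + 293) = -351*((-39346 - 191*I*√6) + 293) = -351*(-39053 - 191*I*√6) = 13707603 + 67041*I*√6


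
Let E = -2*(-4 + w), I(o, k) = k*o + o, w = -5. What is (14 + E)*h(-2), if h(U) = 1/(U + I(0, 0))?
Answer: -16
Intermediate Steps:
I(o, k) = o + k*o
E = 18 (E = -2*(-4 - 5) = -2*(-9) = -1*(-18) = 18)
h(U) = 1/U (h(U) = 1/(U + 0*(1 + 0)) = 1/(U + 0*1) = 1/(U + 0) = 1/U)
(14 + E)*h(-2) = (14 + 18)/(-2) = 32*(-½) = -16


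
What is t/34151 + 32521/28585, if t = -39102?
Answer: -7105999/976206335 ≈ -0.0072792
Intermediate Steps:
t/34151 + 32521/28585 = -39102/34151 + 32521/28585 = -7105999/976206335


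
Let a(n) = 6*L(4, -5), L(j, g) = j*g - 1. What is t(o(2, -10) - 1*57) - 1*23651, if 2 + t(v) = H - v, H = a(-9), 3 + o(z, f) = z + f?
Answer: -23711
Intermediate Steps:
L(j, g) = -1 + g*j (L(j, g) = g*j - 1 = -1 + g*j)
o(z, f) = -3 + f + z (o(z, f) = -3 + (z + f) = -3 + (f + z) = -3 + f + z)
a(n) = -126 (a(n) = 6*(-1 - 5*4) = 6*(-1 - 20) = 6*(-21) = -126)
H = -126
t(v) = -128 - v (t(v) = -2 + (-126 - v) = -128 - v)
t(o(2, -10) - 1*57) - 1*23651 = (-128 - ((-3 - 10 + 2) - 1*57)) - 1*23651 = (-128 - (-11 - 57)) - 23651 = (-128 - 1*(-68)) - 23651 = (-128 + 68) - 23651 = -60 - 23651 = -23711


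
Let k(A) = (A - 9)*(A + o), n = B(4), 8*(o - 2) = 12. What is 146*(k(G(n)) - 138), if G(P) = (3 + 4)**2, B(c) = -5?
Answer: 286452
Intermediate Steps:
o = 7/2 (o = 2 + (1/8)*12 = 2 + 3/2 = 7/2 ≈ 3.5000)
n = -5
G(P) = 49 (G(P) = 7**2 = 49)
k(A) = (-9 + A)*(7/2 + A) (k(A) = (A - 9)*(A + 7/2) = (-9 + A)*(7/2 + A))
146*(k(G(n)) - 138) = 146*((-63/2 + 49**2 - 11/2*49) - 138) = 146*((-63/2 + 2401 - 539/2) - 138) = 146*(2100 - 138) = 146*1962 = 286452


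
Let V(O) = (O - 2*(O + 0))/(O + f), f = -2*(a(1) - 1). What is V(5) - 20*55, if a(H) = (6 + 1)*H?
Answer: -7695/7 ≈ -1099.3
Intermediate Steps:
a(H) = 7*H
f = -12 (f = -2*(7*1 - 1) = -2*(7 - 1) = -2*6 = -12)
V(O) = -O/(-12 + O) (V(O) = (O - 2*(O + 0))/(O - 12) = (O - 2*O)/(-12 + O) = (-O)/(-12 + O) = -O/(-12 + O))
V(5) - 20*55 = -1*5/(-12 + 5) - 20*55 = -1*5/(-7) - 1100 = -1*5*(-⅐) - 1100 = 5/7 - 1100 = -7695/7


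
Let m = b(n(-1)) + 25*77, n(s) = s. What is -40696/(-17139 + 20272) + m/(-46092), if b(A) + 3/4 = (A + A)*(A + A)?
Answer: -2509068319/192541648 ≈ -13.031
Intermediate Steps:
b(A) = -3/4 + 4*A**2 (b(A) = -3/4 + (A + A)*(A + A) = -3/4 + (2*A)*(2*A) = -3/4 + 4*A**2)
m = 7713/4 (m = (-3/4 + 4*(-1)**2) + 25*77 = (-3/4 + 4*1) + 1925 = (-3/4 + 4) + 1925 = 13/4 + 1925 = 7713/4 ≈ 1928.3)
-40696/(-17139 + 20272) + m/(-46092) = -40696/(-17139 + 20272) + (7713/4)/(-46092) = -40696/3133 + (7713/4)*(-1/46092) = -40696*1/3133 - 2571/61456 = -40696/3133 - 2571/61456 = -2509068319/192541648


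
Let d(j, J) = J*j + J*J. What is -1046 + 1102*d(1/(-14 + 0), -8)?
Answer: 490782/7 ≈ 70112.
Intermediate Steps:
d(j, J) = J² + J*j (d(j, J) = J*j + J² = J² + J*j)
-1046 + 1102*d(1/(-14 + 0), -8) = -1046 + 1102*(-8*(-8 + 1/(-14 + 0))) = -1046 + 1102*(-8*(-8 + 1/(-14))) = -1046 + 1102*(-8*(-8 - 1/14)) = -1046 + 1102*(-8*(-113/14)) = -1046 + 1102*(452/7) = -1046 + 498104/7 = 490782/7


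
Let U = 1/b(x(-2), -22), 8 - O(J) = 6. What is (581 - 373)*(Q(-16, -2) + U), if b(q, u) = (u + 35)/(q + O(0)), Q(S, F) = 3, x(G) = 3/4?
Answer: 668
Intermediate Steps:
x(G) = ¾ (x(G) = 3*(¼) = ¾)
O(J) = 2 (O(J) = 8 - 1*6 = 8 - 6 = 2)
b(q, u) = (35 + u)/(2 + q) (b(q, u) = (u + 35)/(q + 2) = (35 + u)/(2 + q))
U = 11/52 (U = 1/((35 - 22)/(2 + ¾)) = 1/(13/(11/4)) = 1/((4/11)*13) = 1/(52/11) = 11/52 ≈ 0.21154)
(581 - 373)*(Q(-16, -2) + U) = (581 - 373)*(3 + 11/52) = 208*(167/52) = 668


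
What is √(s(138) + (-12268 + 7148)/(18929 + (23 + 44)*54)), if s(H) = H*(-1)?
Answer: I*√70270115482/22547 ≈ 11.757*I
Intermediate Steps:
s(H) = -H
√(s(138) + (-12268 + 7148)/(18929 + (23 + 44)*54)) = √(-1*138 + (-12268 + 7148)/(18929 + (23 + 44)*54)) = √(-138 - 5120/(18929 + 67*54)) = √(-138 - 5120/(18929 + 3618)) = √(-138 - 5120/22547) = √(-3116606/22547) = I*√70270115482/22547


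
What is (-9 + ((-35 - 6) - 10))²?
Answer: 3600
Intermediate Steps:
(-9 + ((-35 - 6) - 10))² = (-9 + (-41 - 10))² = (-9 - 51)² = (-60)² = 3600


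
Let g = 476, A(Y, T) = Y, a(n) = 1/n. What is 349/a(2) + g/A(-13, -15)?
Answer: 8598/13 ≈ 661.38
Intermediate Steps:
349/a(2) + g/A(-13, -15) = 349/(1/2) + 476/(-13) = 349/(½) + 476*(-1/13) = 349*2 - 476/13 = 698 - 476/13 = 8598/13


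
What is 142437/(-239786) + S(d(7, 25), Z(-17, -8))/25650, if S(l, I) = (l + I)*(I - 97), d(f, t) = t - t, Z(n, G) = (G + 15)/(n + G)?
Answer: -59983185247/101159718750 ≈ -0.59296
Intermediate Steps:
Z(n, G) = (15 + G)/(G + n)
d(f, t) = 0
S(l, I) = (-97 + I)*(I + l) (S(l, I) = (I + l)*(-97 + I) = (-97 + I)*(I + l))
142437/(-239786) + S(d(7, 25), Z(-17, -8))/25650 = 142437/(-239786) + (((15 - 8)/(-8 - 17))**2 - 97*(15 - 8)/(-8 - 17) - 97*0 + ((15 - 8)/(-8 - 17))*0)/25650 = 142437*(-1/239786) + ((7/(-25))**2 - 97*7/(-25) + 0 + (7/(-25))*0)*(1/25650) = -142437/239786 + ((-1/25*7)**2 - (-97)*7/25 + 0 - 1/25*7*0)*(1/25650) = -142437/239786 + ((-7/25)**2 - 97*(-7/25) + 0 - 7/25*0)*(1/25650) = -142437/239786 + (49/625 + 679/25 + 0 + 0)*(1/25650) = -142437/239786 + (17024/625)*(1/25650) = -142437/239786 + 448/421875 = -59983185247/101159718750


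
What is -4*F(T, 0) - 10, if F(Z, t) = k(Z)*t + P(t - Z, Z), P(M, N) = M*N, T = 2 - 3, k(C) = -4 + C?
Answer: -6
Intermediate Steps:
T = -1
F(Z, t) = Z*(t - Z) + t*(-4 + Z) (F(Z, t) = (-4 + Z)*t + (t - Z)*Z = t*(-4 + Z) + Z*(t - Z) = Z*(t - Z) + t*(-4 + Z))
-4*F(T, 0) - 10 = -4*(0*(-4 - 1) - 1*(-1)*(-1 - 1*0)) - 10 = -4*(0*(-5) - 1*(-1)*(-1 + 0)) - 10 = -4*(0 - 1*(-1)*(-1)) - 10 = -4*(0 - 1) - 10 = -4*(-1) - 10 = 4 - 10 = -6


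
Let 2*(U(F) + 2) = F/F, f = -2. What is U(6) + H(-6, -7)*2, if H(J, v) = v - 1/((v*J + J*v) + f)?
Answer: -1273/82 ≈ -15.524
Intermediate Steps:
U(F) = -3/2 (U(F) = -2 + (F/F)/2 = -2 + (½)*1 = -2 + ½ = -3/2)
H(J, v) = v - 1/(-2 + 2*J*v) (H(J, v) = v - 1/((v*J + J*v) - 2) = v - 1/((J*v + J*v) - 2) = v - 1/(2*J*v - 2) = v - 1/(-2 + 2*J*v))
U(6) + H(-6, -7)*2 = -3/2 + ((-½ - 1*(-7) - 6*(-7)²)/(-1 - 6*(-7)))*2 = -3/2 + ((-½ + 7 - 6*49)/(-1 + 42))*2 = -3/2 + ((-½ + 7 - 294)/41)*2 = -3/2 + ((1/41)*(-575/2))*2 = -3/2 - 575/82*2 = -3/2 - 575/41 = -1273/82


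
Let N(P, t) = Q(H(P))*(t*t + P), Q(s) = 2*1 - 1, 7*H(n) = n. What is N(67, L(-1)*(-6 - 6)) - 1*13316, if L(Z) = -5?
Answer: -9649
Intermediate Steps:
H(n) = n/7
Q(s) = 1 (Q(s) = 2 - 1 = 1)
N(P, t) = P + t² (N(P, t) = 1*(t*t + P) = 1*(t² + P) = 1*(P + t²) = P + t²)
N(67, L(-1)*(-6 - 6)) - 1*13316 = (67 + (-5*(-6 - 6))²) - 1*13316 = (67 + (-5*(-12))²) - 13316 = (67 + 60²) - 13316 = (67 + 3600) - 13316 = 3667 - 13316 = -9649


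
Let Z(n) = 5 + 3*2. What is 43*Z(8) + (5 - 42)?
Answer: 436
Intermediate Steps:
Z(n) = 11 (Z(n) = 5 + 6 = 11)
43*Z(8) + (5 - 42) = 43*11 + (5 - 42) = 473 - 37 = 436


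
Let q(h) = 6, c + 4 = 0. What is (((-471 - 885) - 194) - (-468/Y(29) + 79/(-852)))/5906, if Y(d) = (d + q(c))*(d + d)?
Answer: -1340129447/5107390680 ≈ -0.26239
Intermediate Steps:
c = -4 (c = -4 + 0 = -4)
Y(d) = 2*d*(6 + d) (Y(d) = (d + 6)*(d + d) = (6 + d)*(2*d) = 2*d*(6 + d))
(((-471 - 885) - 194) - (-468/Y(29) + 79/(-852)))/5906 = (((-471 - 885) - 194) - (-468*1/(58*(6 + 29)) + 79/(-852)))/5906 = ((-1356 - 194) - (-468/(2*29*35) + 79*(-1/852)))*(1/5906) = (-1550 - (-468/2030 - 79/852))*(1/5906) = (-1550 - (-468*1/2030 - 79/852))*(1/5906) = (-1550 - (-234/1015 - 79/852))*(1/5906) = (-1550 - 1*(-279553/864780))*(1/5906) = (-1550 + 279553/864780)*(1/5906) = -1340129447/864780*1/5906 = -1340129447/5107390680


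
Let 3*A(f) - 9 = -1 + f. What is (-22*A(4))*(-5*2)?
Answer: 880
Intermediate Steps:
A(f) = 8/3 + f/3 (A(f) = 3 + (-1 + f)/3 = 3 + (-⅓ + f/3) = 8/3 + f/3)
(-22*A(4))*(-5*2) = (-22*(8/3 + (⅓)*4))*(-5*2) = -22*(8/3 + 4/3)*(-10) = -22*4*(-10) = -88*(-10) = 880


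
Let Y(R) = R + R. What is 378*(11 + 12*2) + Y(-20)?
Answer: 13190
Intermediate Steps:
Y(R) = 2*R
378*(11 + 12*2) + Y(-20) = 378*(11 + 12*2) + 2*(-20) = 378*(11 + 24) - 40 = 378*35 - 40 = 13230 - 40 = 13190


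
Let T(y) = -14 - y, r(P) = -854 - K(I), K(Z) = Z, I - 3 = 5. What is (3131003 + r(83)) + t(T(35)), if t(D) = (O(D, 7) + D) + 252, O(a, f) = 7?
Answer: 3130351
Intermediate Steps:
I = 8 (I = 3 + 5 = 8)
r(P) = -862 (r(P) = -854 - 1*8 = -854 - 8 = -862)
t(D) = 259 + D (t(D) = (7 + D) + 252 = 259 + D)
(3131003 + r(83)) + t(T(35)) = (3131003 - 862) + (259 + (-14 - 1*35)) = 3130141 + (259 + (-14 - 35)) = 3130141 + (259 - 49) = 3130141 + 210 = 3130351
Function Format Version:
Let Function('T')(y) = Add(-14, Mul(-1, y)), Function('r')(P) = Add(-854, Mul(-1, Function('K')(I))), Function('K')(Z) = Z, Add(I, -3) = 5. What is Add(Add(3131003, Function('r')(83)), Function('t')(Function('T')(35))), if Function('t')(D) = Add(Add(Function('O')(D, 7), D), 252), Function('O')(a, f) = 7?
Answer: 3130351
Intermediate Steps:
I = 8 (I = Add(3, 5) = 8)
Function('r')(P) = -862 (Function('r')(P) = Add(-854, Mul(-1, 8)) = Add(-854, -8) = -862)
Function('t')(D) = Add(259, D) (Function('t')(D) = Add(Add(7, D), 252) = Add(259, D))
Add(Add(3131003, Function('r')(83)), Function('t')(Function('T')(35))) = Add(Add(3131003, -862), Add(259, Add(-14, Mul(-1, 35)))) = Add(3130141, Add(259, Add(-14, -35))) = Add(3130141, Add(259, -49)) = Add(3130141, 210) = 3130351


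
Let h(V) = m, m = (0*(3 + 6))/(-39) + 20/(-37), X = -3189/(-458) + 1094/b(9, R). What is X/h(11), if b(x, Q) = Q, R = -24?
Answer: 3926773/54960 ≈ 71.448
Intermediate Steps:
X = -106129/2748 (X = -3189/(-458) + 1094/(-24) = -3189*(-1/458) + 1094*(-1/24) = 3189/458 - 547/12 = -106129/2748 ≈ -38.620)
m = -20/37 (m = (0*9)*(-1/39) + 20*(-1/37) = 0*(-1/39) - 20/37 = 0 - 20/37 = -20/37 ≈ -0.54054)
h(V) = -20/37
X/h(11) = -106129/(2748*(-20/37)) = -106129/2748*(-37/20) = 3926773/54960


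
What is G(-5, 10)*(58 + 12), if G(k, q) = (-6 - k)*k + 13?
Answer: 1260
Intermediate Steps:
G(k, q) = 13 + k*(-6 - k) (G(k, q) = k*(-6 - k) + 13 = 13 + k*(-6 - k))
G(-5, 10)*(58 + 12) = (13 - 1*(-5)**2 - 6*(-5))*(58 + 12) = (13 - 1*25 + 30)*70 = (13 - 25 + 30)*70 = 18*70 = 1260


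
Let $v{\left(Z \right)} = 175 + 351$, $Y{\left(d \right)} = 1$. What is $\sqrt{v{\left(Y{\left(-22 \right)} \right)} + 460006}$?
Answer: $2 \sqrt{115133} \approx 678.63$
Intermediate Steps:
$v{\left(Z \right)} = 526$
$\sqrt{v{\left(Y{\left(-22 \right)} \right)} + 460006} = \sqrt{526 + 460006} = \sqrt{460532} = 2 \sqrt{115133}$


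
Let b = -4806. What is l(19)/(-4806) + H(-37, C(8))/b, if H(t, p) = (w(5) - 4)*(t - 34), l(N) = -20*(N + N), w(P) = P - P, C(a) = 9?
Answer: 238/2403 ≈ 0.099043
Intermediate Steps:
w(P) = 0
l(N) = -40*N
H(t, p) = 136 - 4*t (H(t, p) = (0 - 4)*(t - 34) = -4*(-34 + t) = 136 - 4*t)
l(19)/(-4806) + H(-37, C(8))/b = -40*19/(-4806) + (136 - 4*(-37))/(-4806) = -760*(-1/4806) + (136 + 148)*(-1/4806) = 380/2403 + 284*(-1/4806) = 380/2403 - 142/2403 = 238/2403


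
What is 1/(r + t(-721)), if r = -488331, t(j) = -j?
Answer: -1/487610 ≈ -2.0508e-6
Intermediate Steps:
1/(r + t(-721)) = 1/(-488331 - 1*(-721)) = 1/(-488331 + 721) = 1/(-487610) = -1/487610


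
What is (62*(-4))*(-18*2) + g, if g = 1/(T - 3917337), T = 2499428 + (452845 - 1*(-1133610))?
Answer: 1504778689/168546 ≈ 8928.0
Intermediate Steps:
T = 4085883 (T = 2499428 + (452845 + 1133610) = 2499428 + 1586455 = 4085883)
g = 1/168546 (g = 1/(4085883 - 3917337) = 1/168546 ≈ 5.9331e-6)
(62*(-4))*(-18*2) + g = (62*(-4))*(-18*2) + 1/168546 = -248*(-36) + 1/168546 = 8928 + 1/168546 = 1504778689/168546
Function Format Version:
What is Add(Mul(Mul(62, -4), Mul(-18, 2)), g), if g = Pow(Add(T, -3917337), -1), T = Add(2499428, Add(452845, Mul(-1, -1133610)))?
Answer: Rational(1504778689, 168546) ≈ 8928.0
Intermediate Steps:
T = 4085883 (T = Add(2499428, Add(452845, 1133610)) = Add(2499428, 1586455) = 4085883)
g = Rational(1, 168546) (g = Pow(Add(4085883, -3917337), -1) = Pow(168546, -1) = Rational(1, 168546) ≈ 5.9331e-6)
Add(Mul(Mul(62, -4), Mul(-18, 2)), g) = Add(Mul(Mul(62, -4), Mul(-18, 2)), Rational(1, 168546)) = Add(Mul(-248, -36), Rational(1, 168546)) = Add(8928, Rational(1, 168546)) = Rational(1504778689, 168546)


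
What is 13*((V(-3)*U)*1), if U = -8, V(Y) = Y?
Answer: 312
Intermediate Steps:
13*((V(-3)*U)*1) = 13*(-3*(-8)*1) = 13*(24*1) = 13*24 = 312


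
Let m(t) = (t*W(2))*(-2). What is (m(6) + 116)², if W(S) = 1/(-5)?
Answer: 350464/25 ≈ 14019.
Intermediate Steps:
W(S) = -⅕
m(t) = 2*t/5 (m(t) = (t*(-⅕))*(-2) = -t/5*(-2) = 2*t/5)
(m(6) + 116)² = ((⅖)*6 + 116)² = (12/5 + 116)² = (592/5)² = 350464/25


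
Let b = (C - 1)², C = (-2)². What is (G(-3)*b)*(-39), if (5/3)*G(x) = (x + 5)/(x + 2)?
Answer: 2106/5 ≈ 421.20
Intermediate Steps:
C = 4
b = 9 (b = (4 - 1)² = 3² = 9)
G(x) = 3*(5 + x)/(5*(2 + x)) (G(x) = 3*((x + 5)/(x + 2))/5 = 3*((5 + x)/(2 + x))/5 = 3*(5 + x)/(5*(2 + x)))
(G(-3)*b)*(-39) = ((3*(5 - 3)/(5*(2 - 3)))*9)*(-39) = (((⅗)*2/(-1))*9)*(-39) = (((⅗)*(-1)*2)*9)*(-39) = -6/5*9*(-39) = -54/5*(-39) = 2106/5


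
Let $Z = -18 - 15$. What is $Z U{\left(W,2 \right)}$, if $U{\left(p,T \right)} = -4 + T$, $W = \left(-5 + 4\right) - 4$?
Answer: $66$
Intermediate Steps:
$W = -5$ ($W = -1 - 4 = -5$)
$Z = -33$ ($Z = -18 - 15 = -33$)
$Z U{\left(W,2 \right)} = - 33 \left(-4 + 2\right) = \left(-33\right) \left(-2\right) = 66$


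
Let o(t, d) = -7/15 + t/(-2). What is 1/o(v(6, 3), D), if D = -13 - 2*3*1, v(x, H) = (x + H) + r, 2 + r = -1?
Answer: -15/52 ≈ -0.28846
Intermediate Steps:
r = -3 (r = -2 - 1 = -3)
v(x, H) = -3 + H + x (v(x, H) = (x + H) - 3 = (H + x) - 3 = -3 + H + x)
D = -19 (D = -13 - 6*1 = -13 - 6 = -19)
o(t, d) = -7/15 - t/2 (o(t, d) = -7*1/15 + t*(-½) = -7/15 - t/2)
1/o(v(6, 3), D) = 1/(-7/15 - (-3 + 3 + 6)/2) = 1/(-7/15 - ½*6) = 1/(-7/15 - 3) = 1/(-52/15) = -15/52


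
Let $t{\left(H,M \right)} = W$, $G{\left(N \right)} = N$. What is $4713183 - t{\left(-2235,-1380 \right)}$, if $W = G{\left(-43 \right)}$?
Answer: $4713226$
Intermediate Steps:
$W = -43$
$t{\left(H,M \right)} = -43$
$4713183 - t{\left(-2235,-1380 \right)} = 4713183 - -43 = 4713183 + 43 = 4713226$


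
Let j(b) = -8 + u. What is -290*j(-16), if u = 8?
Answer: 0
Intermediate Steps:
j(b) = 0 (j(b) = -8 + 8 = 0)
-290*j(-16) = -290*0 = 0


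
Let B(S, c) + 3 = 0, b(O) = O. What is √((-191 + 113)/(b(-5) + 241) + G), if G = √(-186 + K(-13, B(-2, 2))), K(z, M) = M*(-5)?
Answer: √(-4602 + 41772*I*√19)/118 ≈ 2.5249 + 2.5895*I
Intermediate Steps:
B(S, c) = -3 (B(S, c) = -3 + 0 = -3)
K(z, M) = -5*M
G = 3*I*√19 (G = √(-186 - 5*(-3)) = √(-186 + 15) = √(-171) = 3*I*√19 ≈ 13.077*I)
√((-191 + 113)/(b(-5) + 241) + G) = √((-191 + 113)/(-5 + 241) + 3*I*√19) = √(-78/236 + 3*I*√19) = √(-78*1/236 + 3*I*√19) = √(-39/118 + 3*I*√19)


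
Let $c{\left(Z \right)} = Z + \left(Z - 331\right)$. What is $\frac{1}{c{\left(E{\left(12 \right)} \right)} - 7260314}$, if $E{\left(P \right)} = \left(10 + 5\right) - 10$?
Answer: $- \frac{1}{7260635} \approx -1.3773 \cdot 10^{-7}$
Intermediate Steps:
$E{\left(P \right)} = 5$ ($E{\left(P \right)} = 15 - 10 = 5$)
$c{\left(Z \right)} = -331 + 2 Z$ ($c{\left(Z \right)} = Z + \left(Z - 331\right) = Z + \left(-331 + Z\right) = -331 + 2 Z$)
$\frac{1}{c{\left(E{\left(12 \right)} \right)} - 7260314} = \frac{1}{\left(-331 + 2 \cdot 5\right) - 7260314} = \frac{1}{\left(-331 + 10\right) - 7260314} = \frac{1}{-321 - 7260314} = \frac{1}{-7260635} = - \frac{1}{7260635}$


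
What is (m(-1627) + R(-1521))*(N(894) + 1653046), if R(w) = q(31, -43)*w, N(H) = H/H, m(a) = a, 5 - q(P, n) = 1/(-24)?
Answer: -122925534061/8 ≈ -1.5366e+10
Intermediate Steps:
q(P, n) = 121/24 (q(P, n) = 5 - 1/(-24) = 5 - 1*(-1/24) = 5 + 1/24 = 121/24)
N(H) = 1
R(w) = 121*w/24
(m(-1627) + R(-1521))*(N(894) + 1653046) = (-1627 + (121/24)*(-1521))*(1 + 1653046) = (-1627 - 61347/8)*1653047 = -74363/8*1653047 = -122925534061/8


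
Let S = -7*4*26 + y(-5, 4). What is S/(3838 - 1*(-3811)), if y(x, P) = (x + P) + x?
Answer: -734/7649 ≈ -0.095960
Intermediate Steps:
y(x, P) = P + 2*x (y(x, P) = (P + x) + x = P + 2*x)
S = -734 (S = -7*4*26 + (4 + 2*(-5)) = -28*26 + (4 - 10) = -728 - 6 = -734)
S/(3838 - 1*(-3811)) = -734/(3838 - 1*(-3811)) = -734/(3838 + 3811) = -734/7649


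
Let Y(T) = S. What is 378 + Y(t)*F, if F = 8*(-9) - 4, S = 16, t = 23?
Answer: -838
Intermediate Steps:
Y(T) = 16
F = -76 (F = -72 - 4 = -76)
378 + Y(t)*F = 378 + 16*(-76) = 378 - 1216 = -838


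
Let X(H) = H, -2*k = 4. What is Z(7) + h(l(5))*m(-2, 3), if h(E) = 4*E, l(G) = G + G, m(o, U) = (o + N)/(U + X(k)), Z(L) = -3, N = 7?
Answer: 197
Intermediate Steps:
k = -2 (k = -½*4 = -2)
m(o, U) = (7 + o)/(-2 + U) (m(o, U) = (o + 7)/(U - 2) = (7 + o)/(-2 + U))
l(G) = 2*G
Z(7) + h(l(5))*m(-2, 3) = -3 + (4*(2*5))*((7 - 2)/(-2 + 3)) = -3 + (4*10)*(5/1) = -3 + 40*(1*5) = -3 + 40*5 = -3 + 200 = 197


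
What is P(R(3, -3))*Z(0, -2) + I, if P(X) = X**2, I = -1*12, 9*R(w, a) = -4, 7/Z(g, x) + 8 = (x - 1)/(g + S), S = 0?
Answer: -12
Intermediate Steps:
Z(g, x) = 7/(-8 + (-1 + x)/g) (Z(g, x) = 7/(-8 + (x - 1)/(g + 0)) = 7/(-8 + (-1 + x)/g))
R(w, a) = -4/9 (R(w, a) = (1/9)*(-4) = -4/9)
I = -12
P(R(3, -3))*Z(0, -2) + I = (-4/9)**2*(7*0/(-1 - 2 - 8*0)) - 12 = 16*(7*0/(-1 - 2 + 0))/81 - 12 = 16*(7*0/(-3))/81 - 12 = 16*(7*0*(-1/3))/81 - 12 = (16/81)*0 - 12 = 0 - 12 = -12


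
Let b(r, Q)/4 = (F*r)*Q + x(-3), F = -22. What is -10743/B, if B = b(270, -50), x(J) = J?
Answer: -3581/395996 ≈ -0.0090430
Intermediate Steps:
b(r, Q) = -12 - 88*Q*r (b(r, Q) = 4*((-22*r)*Q - 3) = 4*(-22*Q*r - 3) = 4*(-3 - 22*Q*r) = -12 - 88*Q*r)
B = 1187988 (B = -12 - 88*(-50)*270 = -12 + 1188000 = 1187988)
-10743/B = -10743/1187988 = -10743*1/1187988 = -3581/395996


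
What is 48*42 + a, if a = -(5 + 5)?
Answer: 2006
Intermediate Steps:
a = -10 (a = -1*10 = -10)
48*42 + a = 48*42 - 10 = 2016 - 10 = 2006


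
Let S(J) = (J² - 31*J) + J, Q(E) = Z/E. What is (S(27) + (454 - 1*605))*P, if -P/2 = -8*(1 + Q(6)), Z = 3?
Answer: -5568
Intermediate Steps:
Q(E) = 3/E
S(J) = J² - 30*J
P = 24 (P = -(-16)*(1 + 3/6) = -(-16)*(1 + 3*(⅙)) = -(-16)*(1 + ½) = -(-16)*3/2 = -2*(-12) = 24)
(S(27) + (454 - 1*605))*P = (27*(-30 + 27) + (454 - 1*605))*24 = (27*(-3) + (454 - 605))*24 = (-81 - 151)*24 = -232*24 = -5568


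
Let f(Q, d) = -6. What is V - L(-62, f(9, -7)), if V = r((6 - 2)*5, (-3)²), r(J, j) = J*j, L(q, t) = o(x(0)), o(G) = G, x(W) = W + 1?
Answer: 179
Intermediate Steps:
x(W) = 1 + W
L(q, t) = 1 (L(q, t) = 1 + 0 = 1)
V = 180 (V = ((6 - 2)*5)*(-3)² = (4*5)*9 = 20*9 = 180)
V - L(-62, f(9, -7)) = 180 - 1*1 = 180 - 1 = 179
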